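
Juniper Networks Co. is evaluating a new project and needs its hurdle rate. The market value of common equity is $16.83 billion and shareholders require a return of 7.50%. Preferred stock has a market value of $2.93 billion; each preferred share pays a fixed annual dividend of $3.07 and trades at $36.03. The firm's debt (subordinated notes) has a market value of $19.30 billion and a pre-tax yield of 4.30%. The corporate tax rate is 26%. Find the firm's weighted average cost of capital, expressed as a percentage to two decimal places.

5.44%

Cost of preferred: Rp = 3.07 / 36.03 = 8.5207%.
Total capital V = 16.83 + 2.93 + 19.3 = 39.06.
Equity: weight = 16.83/39.06 = 0.4309; cost = 7.5%.
Preferred: weight = 2.93/39.06 = 0.0750; cost = 8.5207%.
Subordinated notes: weight = 19.3/39.06 = 0.4941; after-tax cost = 4.3% × (1 − 26%) = 3.1820%.
WACC = 0.4309 × 7.5000% + 0.0750 × 8.5207% + 0.4941 × 3.1820% = 5.4430%.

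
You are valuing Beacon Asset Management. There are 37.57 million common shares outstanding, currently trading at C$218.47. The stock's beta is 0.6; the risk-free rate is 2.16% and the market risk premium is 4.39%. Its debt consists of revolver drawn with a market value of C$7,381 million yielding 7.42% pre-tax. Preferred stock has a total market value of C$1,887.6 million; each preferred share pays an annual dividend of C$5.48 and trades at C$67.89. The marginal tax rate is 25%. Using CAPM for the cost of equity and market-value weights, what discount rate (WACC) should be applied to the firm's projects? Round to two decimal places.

5.47%

Cost of equity via CAPM: Re = 2.16% + 0.6 × 4.39% = 4.7940%.
Cost of preferred: Rp = 5.48 / 67.89 = 8.0719%.
Market value of equity E = 218.47 × 37.57m = 8207.9179m.
Total capital V = 8207.9179 + 1887.6 + 7381 = 17476.5179.
Equity: weight = 8207.9179/17476.5179 = 0.4697; cost = 4.794%.
Preferred: weight = 1887.6/17476.5179 = 0.1080; cost = 8.0719%.
Revolver drawn: weight = 7381/17476.5179 = 0.4223; after-tax cost = 7.42% × (1 − 25%) = 5.5650%.
WACC = 0.4697 × 4.7940% + 0.1080 × 8.0719% + 0.4223 × 5.5650% = 5.4737%.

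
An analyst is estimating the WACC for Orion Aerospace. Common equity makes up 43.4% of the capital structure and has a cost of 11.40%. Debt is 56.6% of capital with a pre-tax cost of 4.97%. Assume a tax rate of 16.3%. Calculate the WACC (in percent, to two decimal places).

After-tax cost of debt = 4.97% × (1 − 16.3%) = 4.1599%.
WACC = 0.434 × 11.4000% + 0.566 × 4.1599% = 7.3021%.

7.30%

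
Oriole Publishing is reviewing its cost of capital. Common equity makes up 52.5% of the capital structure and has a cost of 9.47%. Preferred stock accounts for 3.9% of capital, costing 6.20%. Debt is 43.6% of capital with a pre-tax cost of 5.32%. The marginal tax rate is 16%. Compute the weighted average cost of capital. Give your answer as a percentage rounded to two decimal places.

After-tax cost of debt = 5.32% × (1 − 16%) = 4.4688%.
WACC = 0.525 × 9.4700% + 0.039 × 6.2000% + 0.436 × 4.4688% = 7.1619%.

7.16%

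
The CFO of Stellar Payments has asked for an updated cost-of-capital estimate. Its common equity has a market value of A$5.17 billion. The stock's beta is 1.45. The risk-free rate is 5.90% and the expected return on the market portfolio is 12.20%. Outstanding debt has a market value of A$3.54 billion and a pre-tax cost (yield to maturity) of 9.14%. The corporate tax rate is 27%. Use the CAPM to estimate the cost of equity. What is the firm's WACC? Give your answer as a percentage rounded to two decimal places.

11.64%

Market risk premium = 12.2% − 5.9% = 6.3%.
Cost of equity via CAPM: Re = 5.9% + 1.45 × 6.3% = 15.0350%.
Total capital V = 5.17 + 3.54 = 8.71.
Equity: weight = 5.17/8.71 = 0.5936; cost = 15.035%.
Debt: weight = 3.54/8.71 = 0.4064; after-tax cost = 9.14% × (1 − 27%) = 6.6722%.
WACC = 0.5936 × 15.0350% + 0.4064 × 6.6722% = 11.6361%.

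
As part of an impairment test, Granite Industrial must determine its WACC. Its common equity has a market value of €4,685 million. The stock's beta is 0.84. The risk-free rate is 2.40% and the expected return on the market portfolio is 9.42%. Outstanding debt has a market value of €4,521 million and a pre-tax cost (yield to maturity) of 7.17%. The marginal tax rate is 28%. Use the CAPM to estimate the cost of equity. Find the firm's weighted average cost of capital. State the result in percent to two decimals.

6.76%

Market risk premium = 9.42% − 2.4% = 7.02%.
Cost of equity via CAPM: Re = 2.4% + 0.84 × 7.02% = 8.2968%.
Total capital V = 4685 + 4521 = 9206.
Equity: weight = 4685/9206 = 0.5089; cost = 8.2968%.
Debt: weight = 4521/9206 = 0.4911; after-tax cost = 7.17% × (1 − 28%) = 5.1624%.
WACC = 0.5089 × 8.2968% + 0.4911 × 5.1624% = 6.7575%.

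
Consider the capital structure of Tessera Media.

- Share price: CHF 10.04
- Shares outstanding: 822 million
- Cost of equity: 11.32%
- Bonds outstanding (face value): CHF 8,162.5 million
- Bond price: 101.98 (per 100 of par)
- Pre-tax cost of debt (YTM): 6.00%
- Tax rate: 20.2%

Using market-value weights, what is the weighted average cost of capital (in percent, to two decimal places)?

8.04%

Market value of equity E = 10.04 × 822m = 8252.88m. Market value of debt D = 8162.5m × 101.98/100 = 8324.1175m.
Total capital V = 8252.88 + 8324.1175 = 16576.9975.
Equity: weight = 8252.88/16576.9975 = 0.4979; cost = 11.32%.
Bonds outstanding: weight = 8324.1175/16576.9975 = 0.5021; after-tax cost = 6% × (1 − 20.2%) = 4.7880%.
WACC = 0.4979 × 11.3200% + 0.5021 × 4.7880% = 8.0400%.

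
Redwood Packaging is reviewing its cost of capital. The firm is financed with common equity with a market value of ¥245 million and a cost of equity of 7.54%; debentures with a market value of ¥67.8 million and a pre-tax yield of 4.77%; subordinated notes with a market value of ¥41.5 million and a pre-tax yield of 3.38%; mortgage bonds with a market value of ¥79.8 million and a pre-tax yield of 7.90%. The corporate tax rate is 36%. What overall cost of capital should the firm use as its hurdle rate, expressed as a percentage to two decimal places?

Total capital V = 245 + 67.8 + 41.5 + 79.8 = 434.1.
Equity: weight = 245/434.1 = 0.5644; cost = 7.54%.
Debentures: weight = 67.8/434.1 = 0.1562; after-tax cost = 4.77% × (1 − 36%) = 3.0528%.
Subordinated notes: weight = 41.5/434.1 = 0.0956; after-tax cost = 3.38% × (1 − 36%) = 2.1632%.
Mortgage bonds: weight = 79.8/434.1 = 0.1838; after-tax cost = 7.9% × (1 − 36%) = 5.0560%.
WACC = 0.5644 × 7.5400% + 0.1562 × 3.0528% + 0.0956 × 2.1632% + 0.1838 × 5.0560% = 5.8685%.

5.87%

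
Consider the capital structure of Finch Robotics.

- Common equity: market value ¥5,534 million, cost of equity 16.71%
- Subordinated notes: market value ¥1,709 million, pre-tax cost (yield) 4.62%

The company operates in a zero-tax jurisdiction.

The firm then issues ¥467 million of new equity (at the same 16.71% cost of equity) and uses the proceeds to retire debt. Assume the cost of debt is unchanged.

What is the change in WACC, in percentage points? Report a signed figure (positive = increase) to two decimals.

+0.78 pp

Current WACC:
Total capital V = 5534 + 1709 = 7243.
Equity: weight = 5534/7243 = 0.7640; cost = 16.71%.
Subordinated notes: weight = 1709/7243 = 0.2360; after-tax cost = 4.62% × (1 − 0%) = 4.6200%.
WACC = 0.7640 × 16.7100% + 0.2360 × 4.6200% = 13.8573%.
After the change:
Total capital V = 6001 + 1242 = 7243.
Equity: weight = 6001/7243 = 0.8285; cost = 16.71%.
Subordinated notes: weight = 1242/7243 = 0.1715; after-tax cost = 4.62% × (1 − 0%) = 4.6200%.
WACC = 0.8285 × 16.7100% + 0.1715 × 4.6200% = 14.6369%.
Change in WACC = 14.6369% − 13.8573% = 0.7795 pp.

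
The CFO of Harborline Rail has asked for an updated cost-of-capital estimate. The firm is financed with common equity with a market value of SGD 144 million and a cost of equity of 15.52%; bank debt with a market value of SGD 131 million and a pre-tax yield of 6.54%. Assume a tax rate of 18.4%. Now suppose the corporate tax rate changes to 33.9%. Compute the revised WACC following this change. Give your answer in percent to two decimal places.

10.19%

After the change:
Total capital V = 144 + 131 = 275.
Equity: weight = 144/275 = 0.5236; cost = 15.52%.
Bank debt: weight = 131/275 = 0.4764; after-tax cost = 6.54% × (1 − 33.9%) = 4.3229%.
WACC = 0.5236 × 15.5200% + 0.4764 × 4.3229% = 10.1861%.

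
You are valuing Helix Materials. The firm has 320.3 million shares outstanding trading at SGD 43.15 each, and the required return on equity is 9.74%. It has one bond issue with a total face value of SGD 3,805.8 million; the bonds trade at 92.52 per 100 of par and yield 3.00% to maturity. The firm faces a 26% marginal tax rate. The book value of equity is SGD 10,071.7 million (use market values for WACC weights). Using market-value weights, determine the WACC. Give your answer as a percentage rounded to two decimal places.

Market value of equity E = 43.15 × 320.3m = 13820.945m. Market value of debt D = 3805.8m × 92.52/100 = 3521.12616m.
Total capital V = 13820.945 + 3521.12616 = 17342.07116.
Equity: weight = 13820.945/17342.07116 = 0.7970; cost = 9.74%.
Bonds outstanding: weight = 3521.12616/17342.07116 = 0.2030; after-tax cost = 3% × (1 − 26%) = 2.2200%.
WACC = 0.7970 × 9.7400% + 0.2030 × 2.2200% = 8.2131%.

8.21%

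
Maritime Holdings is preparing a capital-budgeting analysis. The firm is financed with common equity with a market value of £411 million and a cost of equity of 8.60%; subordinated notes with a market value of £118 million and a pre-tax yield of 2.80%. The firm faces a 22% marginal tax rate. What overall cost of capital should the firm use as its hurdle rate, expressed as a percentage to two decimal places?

7.17%

Total capital V = 411 + 118 = 529.
Equity: weight = 411/529 = 0.7769; cost = 8.6%.
Subordinated notes: weight = 118/529 = 0.2231; after-tax cost = 2.8% × (1 − 22%) = 2.1840%.
WACC = 0.7769 × 8.6000% + 0.2231 × 2.1840% = 7.1688%.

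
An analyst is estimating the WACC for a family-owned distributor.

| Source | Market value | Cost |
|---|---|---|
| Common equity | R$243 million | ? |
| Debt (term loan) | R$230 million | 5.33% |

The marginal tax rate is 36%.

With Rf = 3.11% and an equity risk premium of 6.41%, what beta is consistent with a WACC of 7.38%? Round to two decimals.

Total capital V = 243 + 230 = 473.
Equity weight = 243/473 = 0.5137.
Term loan weight = 230/473 = 0.4863.
Debt contribution = 0.4863 × 5.33% × (1 − 36%) = 1.6587%.
Required equity contribution = 7.38% − 1.6587% = 5.7213%  ⇒  Re = 11.1365%.
CAPM: 11.1365% = 3.11% + β × 6.41%  ⇒  β = 1.2522.

1.25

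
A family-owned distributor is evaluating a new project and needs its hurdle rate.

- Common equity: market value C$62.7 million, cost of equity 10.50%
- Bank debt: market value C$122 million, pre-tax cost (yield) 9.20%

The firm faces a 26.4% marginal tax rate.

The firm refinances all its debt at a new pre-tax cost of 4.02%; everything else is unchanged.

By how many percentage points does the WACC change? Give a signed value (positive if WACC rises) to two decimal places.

-2.52 pp

Current WACC:
Total capital V = 62.7 + 122 = 184.7.
Equity: weight = 62.7/184.7 = 0.3395; cost = 10.5%.
Bank debt: weight = 122/184.7 = 0.6605; after-tax cost = 9.2% × (1 − 26.4%) = 6.7712%.
WACC = 0.3395 × 10.5000% + 0.6605 × 6.7712% = 8.0370%.
After the change:
Total capital V = 62.7 + 122 = 184.7.
Equity: weight = 62.7/184.7 = 0.3395; cost = 10.5%.
Bank debt: weight = 122/184.7 = 0.6605; after-tax cost = 4.02% × (1 − 26.4%) = 2.9587%.
WACC = 0.3395 × 10.5000% + 0.6605 × 2.9587% = 5.5188%.
Change in WACC = 5.5188% − 8.0370% = -2.5183 pp.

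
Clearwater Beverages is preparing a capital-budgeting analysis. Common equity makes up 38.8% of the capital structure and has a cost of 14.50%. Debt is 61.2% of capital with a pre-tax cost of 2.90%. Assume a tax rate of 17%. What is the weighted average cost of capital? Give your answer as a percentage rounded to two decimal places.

After-tax cost of debt = 2.9% × (1 − 17%) = 2.4070%.
WACC = 0.388 × 14.5000% + 0.612 × 2.4070% = 7.0991%.

7.10%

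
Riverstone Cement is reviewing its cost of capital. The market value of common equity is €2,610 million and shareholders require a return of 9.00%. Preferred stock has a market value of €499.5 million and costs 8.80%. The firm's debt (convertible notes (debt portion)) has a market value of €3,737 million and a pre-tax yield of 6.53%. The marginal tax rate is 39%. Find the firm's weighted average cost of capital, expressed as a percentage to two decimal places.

Total capital V = 2610 + 499.5 + 3737 = 6846.5.
Equity: weight = 2610/6846.5 = 0.3812; cost = 9%.
Preferred: weight = 499.5/6846.5 = 0.0730; cost = 8.8%.
Convertible notes (debt portion): weight = 3737/6846.5 = 0.5458; after-tax cost = 6.53% × (1 − 39%) = 3.9833%.
WACC = 0.3812 × 9.0000% + 0.0730 × 8.8000% + 0.5458 × 3.9833% = 6.2472%.

6.25%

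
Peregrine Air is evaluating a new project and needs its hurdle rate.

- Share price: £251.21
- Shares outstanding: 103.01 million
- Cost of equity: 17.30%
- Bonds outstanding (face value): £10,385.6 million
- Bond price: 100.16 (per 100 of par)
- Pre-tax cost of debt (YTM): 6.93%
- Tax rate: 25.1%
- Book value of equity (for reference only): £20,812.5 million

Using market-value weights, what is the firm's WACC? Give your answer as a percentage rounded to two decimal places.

Market value of equity E = 251.21 × 103.01m = 25877.1421m. Market value of debt D = 10385.6m × 100.16/100 = 10402.21696m.
Total capital V = 25877.1421 + 10402.21696 = 36279.35906.
Equity: weight = 25877.1421/36279.35906 = 0.7133; cost = 17.3%.
Bonds outstanding: weight = 10402.21696/36279.35906 = 0.2867; after-tax cost = 6.93% × (1 − 25.1%) = 5.1906%.
WACC = 0.7133 × 17.3000% + 0.2867 × 5.1906% = 13.8279%.

13.83%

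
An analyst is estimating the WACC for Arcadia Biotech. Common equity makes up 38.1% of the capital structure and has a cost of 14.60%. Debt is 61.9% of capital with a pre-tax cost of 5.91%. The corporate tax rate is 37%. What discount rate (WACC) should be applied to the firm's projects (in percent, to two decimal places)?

7.87%

After-tax cost of debt = 5.91% × (1 − 37%) = 3.7233%.
WACC = 0.381 × 14.6000% + 0.619 × 3.7233% = 7.8673%.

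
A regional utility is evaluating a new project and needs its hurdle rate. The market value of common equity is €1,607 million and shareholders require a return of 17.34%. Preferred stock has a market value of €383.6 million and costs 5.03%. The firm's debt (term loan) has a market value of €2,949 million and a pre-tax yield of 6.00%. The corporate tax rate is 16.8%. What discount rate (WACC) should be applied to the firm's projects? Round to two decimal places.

9.01%

Total capital V = 1607 + 383.6 + 2949 = 4939.6.
Equity: weight = 1607/4939.6 = 0.3253; cost = 17.34%.
Preferred: weight = 383.6/4939.6 = 0.0777; cost = 5.03%.
Term loan: weight = 2949/4939.6 = 0.5970; after-tax cost = 6% × (1 − 16.8%) = 4.9920%.
WACC = 0.3253 × 17.3400% + 0.0777 × 5.0300% + 0.5970 × 4.9920% = 9.0121%.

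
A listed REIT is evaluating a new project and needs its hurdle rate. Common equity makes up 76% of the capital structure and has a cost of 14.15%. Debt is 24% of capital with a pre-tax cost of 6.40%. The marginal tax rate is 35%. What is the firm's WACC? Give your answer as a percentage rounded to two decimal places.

11.75%

After-tax cost of debt = 6.4% × (1 − 35%) = 4.1600%.
WACC = 0.760 × 14.1500% + 0.240 × 4.1600% = 11.7524%.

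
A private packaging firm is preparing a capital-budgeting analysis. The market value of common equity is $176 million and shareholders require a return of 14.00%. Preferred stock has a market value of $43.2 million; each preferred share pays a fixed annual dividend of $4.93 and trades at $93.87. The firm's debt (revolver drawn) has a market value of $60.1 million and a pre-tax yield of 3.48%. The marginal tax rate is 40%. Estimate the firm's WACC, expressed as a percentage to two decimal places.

Cost of preferred: Rp = 4.93 / 93.87 = 5.2519%.
Total capital V = 176 + 43.2 + 60.1 = 279.3.
Equity: weight = 176/279.3 = 0.6301; cost = 14%.
Preferred: weight = 43.2/279.3 = 0.1547; cost = 5.2519%.
Revolver drawn: weight = 60.1/279.3 = 0.2152; after-tax cost = 3.48% × (1 − 40%) = 2.0880%.
WACC = 0.6301 × 14.0000% + 0.1547 × 5.2519% + 0.2152 × 2.0880% = 10.0837%.

10.08%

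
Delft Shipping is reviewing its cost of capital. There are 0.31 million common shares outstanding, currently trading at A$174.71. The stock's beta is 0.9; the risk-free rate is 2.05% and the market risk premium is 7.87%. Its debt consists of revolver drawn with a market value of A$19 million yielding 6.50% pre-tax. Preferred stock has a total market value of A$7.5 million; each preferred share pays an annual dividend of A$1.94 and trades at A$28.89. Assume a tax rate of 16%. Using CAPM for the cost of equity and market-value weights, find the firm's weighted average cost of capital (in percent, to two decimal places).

8.04%

Cost of equity via CAPM: Re = 2.05% + 0.9 × 7.87% = 9.1330%.
Cost of preferred: Rp = 1.94 / 28.89 = 6.7151%.
Market value of equity E = 174.71 × 0.31m = 54.1601m.
Total capital V = 54.1601 + 7.5 + 19 = 80.6601.
Equity: weight = 54.1601/80.6601 = 0.6715; cost = 9.133%.
Preferred: weight = 7.5/80.6601 = 0.0930; cost = 6.7151%.
Revolver drawn: weight = 19/80.6601 = 0.2356; after-tax cost = 6.5% × (1 − 16%) = 5.4600%.
WACC = 0.6715 × 9.1330% + 0.0930 × 6.7151% + 0.2356 × 5.4600% = 8.0430%.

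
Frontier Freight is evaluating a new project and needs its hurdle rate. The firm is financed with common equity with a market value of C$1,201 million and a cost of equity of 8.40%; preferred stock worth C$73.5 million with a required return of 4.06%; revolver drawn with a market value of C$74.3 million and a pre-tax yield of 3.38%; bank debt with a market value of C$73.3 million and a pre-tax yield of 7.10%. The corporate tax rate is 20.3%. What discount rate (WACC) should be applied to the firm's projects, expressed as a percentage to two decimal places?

Total capital V = 1201 + 73.5 + 74.3 + 73.3 = 1422.1.
Equity: weight = 1201/1422.1 = 0.8445; cost = 8.4%.
Preferred: weight = 73.5/1422.1 = 0.0517; cost = 4.06%.
Revolver drawn: weight = 74.3/1422.1 = 0.0522; after-tax cost = 3.38% × (1 − 20.3%) = 2.6939%.
Bank debt: weight = 73.3/1422.1 = 0.0515; after-tax cost = 7.1% × (1 − 20.3%) = 5.6587%.
WACC = 0.8445 × 8.4000% + 0.0517 × 4.0600% + 0.0522 × 2.6939% + 0.0515 × 5.6587% = 7.7363%.

7.74%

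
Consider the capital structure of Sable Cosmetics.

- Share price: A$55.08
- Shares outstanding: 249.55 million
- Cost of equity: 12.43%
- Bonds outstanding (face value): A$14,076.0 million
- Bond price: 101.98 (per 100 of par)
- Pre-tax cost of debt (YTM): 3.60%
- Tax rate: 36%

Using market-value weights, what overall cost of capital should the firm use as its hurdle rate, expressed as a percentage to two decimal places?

Market value of equity E = 55.08 × 249.55m = 13745.214m. Market value of debt D = 14076m × 101.98/100 = 14354.7048m.
Total capital V = 13745.214 + 14354.7048 = 28099.9188.
Equity: weight = 13745.214/28099.9188 = 0.4892; cost = 12.43%.
Bonds outstanding: weight = 14354.7048/28099.9188 = 0.5108; after-tax cost = 3.6% × (1 − 36%) = 2.3040%.
WACC = 0.4892 × 12.4300% + 0.5108 × 2.3040% = 7.2572%.

7.26%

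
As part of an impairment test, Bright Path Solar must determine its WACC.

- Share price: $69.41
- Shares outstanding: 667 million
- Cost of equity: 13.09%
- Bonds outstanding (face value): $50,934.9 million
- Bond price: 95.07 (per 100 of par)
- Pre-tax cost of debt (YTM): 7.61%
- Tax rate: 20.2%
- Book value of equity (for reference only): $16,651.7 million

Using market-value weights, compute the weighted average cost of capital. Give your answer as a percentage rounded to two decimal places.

9.50%

Market value of equity E = 69.41 × 667m = 46296.47m. Market value of debt D = 50934.9m × 95.07/100 = 48423.80943m.
Total capital V = 46296.47 + 48423.80943 = 94720.27943.
Equity: weight = 46296.47/94720.27943 = 0.4888; cost = 13.09%.
Bonds outstanding: weight = 48423.80943/94720.27943 = 0.5112; after-tax cost = 7.61% × (1 − 20.2%) = 6.0728%.
WACC = 0.4888 × 13.0900% + 0.5112 × 6.0728% = 9.5026%.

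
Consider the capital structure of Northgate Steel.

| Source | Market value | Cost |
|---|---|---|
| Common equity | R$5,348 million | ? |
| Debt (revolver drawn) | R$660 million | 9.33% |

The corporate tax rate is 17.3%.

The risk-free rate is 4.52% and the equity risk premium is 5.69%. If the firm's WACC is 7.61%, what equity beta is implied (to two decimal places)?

0.54

Total capital V = 5348 + 660 = 6008.
Equity weight = 5348/6008 = 0.8901.
Revolver drawn weight = 660/6008 = 0.1099.
Debt contribution = 0.1099 × 9.33% × (1 − 17.3%) = 0.8476%.
Required equity contribution = 7.61% − 0.8476% = 6.7624%  ⇒  Re = 7.5969%.
CAPM: 7.5969% = 4.52% + β × 5.69%  ⇒  β = 0.5408.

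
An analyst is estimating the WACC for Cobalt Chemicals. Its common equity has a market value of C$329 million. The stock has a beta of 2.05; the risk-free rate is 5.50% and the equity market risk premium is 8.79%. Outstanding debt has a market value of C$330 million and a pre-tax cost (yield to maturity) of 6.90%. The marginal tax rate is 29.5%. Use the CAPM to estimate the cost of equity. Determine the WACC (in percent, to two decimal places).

14.18%

Cost of equity via CAPM: Re = 5.5% + 2.05 × 8.79% = 23.5195%.
Total capital V = 329 + 330 = 659.
Equity: weight = 329/659 = 0.4992; cost = 23.5195%.
Debt: weight = 330/659 = 0.5008; after-tax cost = 6.9% × (1 − 29.5%) = 4.8645%.
WACC = 0.4992 × 23.5195% + 0.5008 × 4.8645% = 14.1778%.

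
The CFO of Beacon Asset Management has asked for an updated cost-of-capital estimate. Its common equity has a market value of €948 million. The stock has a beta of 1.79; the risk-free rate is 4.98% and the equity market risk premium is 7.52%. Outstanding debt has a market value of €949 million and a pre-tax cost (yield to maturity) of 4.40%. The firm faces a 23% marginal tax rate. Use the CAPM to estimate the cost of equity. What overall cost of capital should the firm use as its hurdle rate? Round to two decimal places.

Cost of equity via CAPM: Re = 4.98% + 1.79 × 7.52% = 18.4408%.
Total capital V = 948 + 949 = 1897.
Equity: weight = 948/1897 = 0.4997; cost = 18.4408%.
Debt: weight = 949/1897 = 0.5003; after-tax cost = 4.4% × (1 − 23%) = 3.3880%.
WACC = 0.4997 × 18.4408% + 0.5003 × 3.3880% = 10.9104%.

10.91%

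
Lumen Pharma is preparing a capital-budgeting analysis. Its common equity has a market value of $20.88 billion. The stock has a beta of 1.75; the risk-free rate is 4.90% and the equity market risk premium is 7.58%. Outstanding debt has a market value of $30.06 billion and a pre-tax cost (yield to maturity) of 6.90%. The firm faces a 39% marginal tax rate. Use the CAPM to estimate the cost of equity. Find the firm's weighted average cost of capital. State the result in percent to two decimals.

9.93%

Cost of equity via CAPM: Re = 4.9% + 1.75 × 7.58% = 18.1650%.
Total capital V = 20.88 + 30.06 = 50.94.
Equity: weight = 20.88/50.94 = 0.4099; cost = 18.165%.
Debt: weight = 30.06/50.94 = 0.5901; after-tax cost = 6.9% × (1 − 39%) = 4.2090%.
WACC = 0.4099 × 18.1650% + 0.5901 × 4.2090% = 9.9295%.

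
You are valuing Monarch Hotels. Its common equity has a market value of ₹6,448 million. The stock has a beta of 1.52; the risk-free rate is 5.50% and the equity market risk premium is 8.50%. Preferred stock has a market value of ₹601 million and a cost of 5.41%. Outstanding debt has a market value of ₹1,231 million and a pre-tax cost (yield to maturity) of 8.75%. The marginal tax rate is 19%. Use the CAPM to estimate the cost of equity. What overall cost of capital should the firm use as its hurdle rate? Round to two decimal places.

Cost of equity via CAPM: Re = 5.5% + 1.52 × 8.5% = 18.4200%.
Total capital V = 6448 + 601 + 1231 = 8280.
Equity: weight = 6448/8280 = 0.7787; cost = 18.42%.
Preferred: weight = 601/8280 = 0.0726; cost = 5.41%.
Debt: weight = 1231/8280 = 0.1487; after-tax cost = 8.75% × (1 − 19%) = 7.0875%.
WACC = 0.7787 × 18.4200% + 0.0726 × 5.4100% + 0.1487 × 7.0875% = 15.7909%.

15.79%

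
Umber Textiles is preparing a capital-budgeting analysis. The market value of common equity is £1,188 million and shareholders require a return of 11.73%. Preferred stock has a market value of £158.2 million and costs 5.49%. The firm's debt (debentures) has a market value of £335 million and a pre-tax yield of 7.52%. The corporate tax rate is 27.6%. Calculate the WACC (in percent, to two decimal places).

9.89%

Total capital V = 1188 + 158.2 + 335 = 1681.2.
Equity: weight = 1188/1681.2 = 0.7066; cost = 11.73%.
Preferred: weight = 158.2/1681.2 = 0.0941; cost = 5.49%.
Debentures: weight = 335/1681.2 = 0.1993; after-tax cost = 7.52% × (1 − 27.6%) = 5.4445%.
WACC = 0.7066 × 11.7300% + 0.0941 × 5.4900% + 0.1993 × 5.4445% = 9.8904%.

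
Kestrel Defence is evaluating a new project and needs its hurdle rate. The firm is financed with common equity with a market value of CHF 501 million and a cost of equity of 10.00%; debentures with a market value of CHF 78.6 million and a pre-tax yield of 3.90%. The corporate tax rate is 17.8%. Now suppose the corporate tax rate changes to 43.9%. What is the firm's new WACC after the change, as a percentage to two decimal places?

8.94%

After the change:
Total capital V = 501 + 78.6 = 579.6.
Equity: weight = 501/579.6 = 0.8644; cost = 10%.
Debentures: weight = 78.6/579.6 = 0.1356; after-tax cost = 3.9% × (1 − 43.9%) = 2.1879%.
WACC = 0.8644 × 10.0000% + 0.1356 × 2.1879% = 8.9406%.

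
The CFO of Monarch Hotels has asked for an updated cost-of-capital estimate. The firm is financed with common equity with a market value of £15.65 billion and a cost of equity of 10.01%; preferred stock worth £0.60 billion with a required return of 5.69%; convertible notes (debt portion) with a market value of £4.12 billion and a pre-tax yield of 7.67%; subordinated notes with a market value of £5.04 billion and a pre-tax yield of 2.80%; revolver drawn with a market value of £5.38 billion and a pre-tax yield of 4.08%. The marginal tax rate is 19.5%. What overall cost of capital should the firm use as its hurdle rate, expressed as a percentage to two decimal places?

6.97%

Total capital V = 15.65 + 0.6 + 4.12 + 5.04 + 5.38 = 30.79.
Equity: weight = 15.65/30.79 = 0.5083; cost = 10.01%.
Preferred: weight = 0.6/30.79 = 0.0195; cost = 5.69%.
Convertible notes (debt portion): weight = 4.12/30.79 = 0.1338; after-tax cost = 7.67% × (1 − 19.5%) = 6.1743%.
Subordinated notes: weight = 5.04/30.79 = 0.1637; after-tax cost = 2.8% × (1 − 19.5%) = 2.2540%.
Revolver drawn: weight = 5.38/30.79 = 0.1747; after-tax cost = 4.08% × (1 − 19.5%) = 3.2844%.
WACC = 0.5083 × 10.0100% + 0.0195 × 5.6900% + 0.1338 × 6.1743% + 0.1637 × 2.2540% + 0.1747 × 3.2844% = 6.9678%.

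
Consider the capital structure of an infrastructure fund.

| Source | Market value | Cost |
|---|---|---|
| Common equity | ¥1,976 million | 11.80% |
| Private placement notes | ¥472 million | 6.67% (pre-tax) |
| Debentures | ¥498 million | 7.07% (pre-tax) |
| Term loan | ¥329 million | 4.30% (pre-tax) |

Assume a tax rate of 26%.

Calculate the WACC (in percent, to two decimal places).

Total capital V = 1976 + 472 + 498 + 329 = 3275.
Equity: weight = 1976/3275 = 0.6034; cost = 11.8%.
Private placement notes: weight = 472/3275 = 0.1441; after-tax cost = 6.67% × (1 − 26%) = 4.9358%.
Debentures: weight = 498/3275 = 0.1521; after-tax cost = 7.07% × (1 − 26%) = 5.2318%.
Term loan: weight = 329/3275 = 0.1005; after-tax cost = 4.3% × (1 − 26%) = 3.1820%.
WACC = 0.6034 × 11.8000% + 0.1441 × 4.9358% + 0.1521 × 5.2318% + 0.1005 × 3.1820% = 8.9462%.

8.95%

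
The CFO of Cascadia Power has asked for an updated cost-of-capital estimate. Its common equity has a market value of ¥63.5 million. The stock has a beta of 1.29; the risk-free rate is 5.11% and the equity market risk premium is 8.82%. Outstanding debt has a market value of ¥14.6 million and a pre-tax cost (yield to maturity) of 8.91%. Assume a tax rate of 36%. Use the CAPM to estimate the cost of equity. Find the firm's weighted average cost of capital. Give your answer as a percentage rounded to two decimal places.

14.47%

Cost of equity via CAPM: Re = 5.11% + 1.29 × 8.82% = 16.4878%.
Total capital V = 63.5 + 14.6 = 78.1.
Equity: weight = 63.5/78.1 = 0.8131; cost = 16.4878%.
Debt: weight = 14.6/78.1 = 0.1869; after-tax cost = 8.91% × (1 − 36%) = 5.7024%.
WACC = 0.8131 × 16.4878% + 0.1869 × 5.7024% = 14.4716%.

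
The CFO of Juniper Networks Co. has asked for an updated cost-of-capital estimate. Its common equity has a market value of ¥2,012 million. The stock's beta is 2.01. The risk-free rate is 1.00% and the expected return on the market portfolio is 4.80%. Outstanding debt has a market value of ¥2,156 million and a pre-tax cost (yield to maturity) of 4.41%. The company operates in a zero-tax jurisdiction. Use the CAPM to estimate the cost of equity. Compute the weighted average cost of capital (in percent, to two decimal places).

Market risk premium = 4.8% − 1.0% = 3.8%.
Cost of equity via CAPM: Re = 1.0% + 2.01 × 3.8% = 8.6380%.
Total capital V = 2012 + 2156 = 4168.
Equity: weight = 2012/4168 = 0.4827; cost = 8.638%.
Debt: weight = 2156/4168 = 0.5173; after-tax cost = 4.41% × (1 − 0%) = 4.4100%.
WACC = 0.4827 × 8.6380% + 0.5173 × 4.4100% = 6.4510%.

6.45%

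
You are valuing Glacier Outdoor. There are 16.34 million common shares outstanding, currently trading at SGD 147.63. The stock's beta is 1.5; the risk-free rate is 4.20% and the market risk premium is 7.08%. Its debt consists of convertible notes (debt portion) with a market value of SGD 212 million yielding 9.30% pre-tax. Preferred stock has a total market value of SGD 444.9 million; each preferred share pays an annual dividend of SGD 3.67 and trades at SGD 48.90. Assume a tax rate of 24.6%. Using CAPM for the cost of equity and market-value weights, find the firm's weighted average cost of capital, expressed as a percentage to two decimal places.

13.22%

Cost of equity via CAPM: Re = 4.2% + 1.5 × 7.08% = 14.8200%.
Cost of preferred: Rp = 3.67 / 48.9 = 7.5051%.
Market value of equity E = 147.63 × 16.34m = 2412.2742m.
Total capital V = 2412.2742 + 444.9 + 212 = 3069.1742.
Equity: weight = 2412.2742/3069.1742 = 0.7860; cost = 14.82%.
Preferred: weight = 444.9/3069.1742 = 0.1450; cost = 7.5051%.
Convertible notes (debt portion): weight = 212/3069.1742 = 0.0691; after-tax cost = 9.3% × (1 − 24.6%) = 7.0122%.
WACC = 0.7860 × 14.8200% + 0.1450 × 7.5051% + 0.0691 × 7.0122% = 13.2203%.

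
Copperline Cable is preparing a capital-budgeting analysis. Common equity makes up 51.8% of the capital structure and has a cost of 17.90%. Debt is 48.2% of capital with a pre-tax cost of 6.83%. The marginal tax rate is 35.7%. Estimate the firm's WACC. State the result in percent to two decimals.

11.39%

After-tax cost of debt = 6.83% × (1 − 35.7%) = 4.3917%.
WACC = 0.518 × 17.9000% + 0.482 × 4.3917% = 11.3890%.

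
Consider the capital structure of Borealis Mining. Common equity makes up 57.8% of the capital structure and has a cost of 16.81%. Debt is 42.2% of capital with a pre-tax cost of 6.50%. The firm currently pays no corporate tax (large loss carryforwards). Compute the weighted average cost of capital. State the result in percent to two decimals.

12.46%

After-tax cost of debt = 6.5% × (1 − 0%) = 6.5000%.
WACC = 0.578 × 16.8100% + 0.422 × 6.5000% = 12.4592%.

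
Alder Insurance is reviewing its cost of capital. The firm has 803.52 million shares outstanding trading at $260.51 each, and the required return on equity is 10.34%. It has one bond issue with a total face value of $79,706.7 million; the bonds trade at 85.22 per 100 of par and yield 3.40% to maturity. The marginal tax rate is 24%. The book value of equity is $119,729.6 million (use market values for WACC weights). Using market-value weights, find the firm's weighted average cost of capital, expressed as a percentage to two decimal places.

8.44%

Market value of equity E = 260.51 × 803.52m = 209324.9952m. Market value of debt D = 79706.7m × 85.22/100 = 67926.04974m.
Total capital V = 209324.9952 + 67926.04974 = 277251.04494.
Equity: weight = 209324.9952/277251.04494 = 0.7550; cost = 10.34%.
Bonds outstanding: weight = 67926.04974/277251.04494 = 0.2450; after-tax cost = 3.4% × (1 − 24%) = 2.5840%.
WACC = 0.7550 × 10.3400% + 0.2450 × 2.5840% = 8.4398%.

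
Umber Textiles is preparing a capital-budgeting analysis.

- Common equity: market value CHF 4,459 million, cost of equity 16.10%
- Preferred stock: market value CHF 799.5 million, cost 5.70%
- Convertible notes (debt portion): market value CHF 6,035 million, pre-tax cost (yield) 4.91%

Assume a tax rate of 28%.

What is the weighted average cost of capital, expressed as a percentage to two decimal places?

Total capital V = 4459 + 799.5 + 6035 = 11293.5.
Equity: weight = 4459/11293.5 = 0.3948; cost = 16.1%.
Preferred: weight = 799.5/11293.5 = 0.0708; cost = 5.7%.
Convertible notes (debt portion): weight = 6035/11293.5 = 0.5344; after-tax cost = 4.91% × (1 − 28%) = 3.5352%.
WACC = 0.3948 × 16.1000% + 0.0708 × 5.7000% + 0.5344 × 3.5352% = 8.6494%.

8.65%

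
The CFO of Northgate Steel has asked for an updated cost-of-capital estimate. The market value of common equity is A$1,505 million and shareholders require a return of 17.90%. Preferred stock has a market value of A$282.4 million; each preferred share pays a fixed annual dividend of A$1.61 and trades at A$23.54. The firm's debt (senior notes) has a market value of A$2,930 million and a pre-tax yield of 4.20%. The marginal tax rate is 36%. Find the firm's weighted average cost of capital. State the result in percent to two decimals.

Cost of preferred: Rp = 1.61 / 23.54 = 6.8394%.
Total capital V = 1505 + 282.4 + 2930 = 4717.4.
Equity: weight = 1505/4717.4 = 0.3190; cost = 17.9%.
Preferred: weight = 282.4/4717.4 = 0.0599; cost = 6.8394%.
Senior notes: weight = 2930/4717.4 = 0.6211; after-tax cost = 4.2% × (1 − 36%) = 2.6880%.
WACC = 0.3190 × 17.9000% + 0.0599 × 6.8394% + 0.6211 × 2.6880% = 7.7896%.

7.79%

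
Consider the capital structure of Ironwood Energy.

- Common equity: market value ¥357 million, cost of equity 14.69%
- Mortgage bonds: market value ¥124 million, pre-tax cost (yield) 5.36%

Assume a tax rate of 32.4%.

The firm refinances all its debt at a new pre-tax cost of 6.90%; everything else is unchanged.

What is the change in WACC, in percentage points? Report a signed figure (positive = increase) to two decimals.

Current WACC:
Total capital V = 357 + 124 = 481.
Equity: weight = 357/481 = 0.7422; cost = 14.69%.
Mortgage bonds: weight = 124/481 = 0.2578; after-tax cost = 5.36% × (1 − 32.4%) = 3.6234%.
WACC = 0.7422 × 14.6900% + 0.2578 × 3.6234% = 11.8371%.
After the change:
Total capital V = 357 + 124 = 481.
Equity: weight = 357/481 = 0.7422; cost = 14.69%.
Mortgage bonds: weight = 124/481 = 0.2578; after-tax cost = 6.9% × (1 − 32.4%) = 4.6644%.
WACC = 0.7422 × 14.6900% + 0.2578 × 4.6644% = 12.1054%.
Change in WACC = 12.1054% − 11.8371% = 0.2684 pp.

+0.27 pp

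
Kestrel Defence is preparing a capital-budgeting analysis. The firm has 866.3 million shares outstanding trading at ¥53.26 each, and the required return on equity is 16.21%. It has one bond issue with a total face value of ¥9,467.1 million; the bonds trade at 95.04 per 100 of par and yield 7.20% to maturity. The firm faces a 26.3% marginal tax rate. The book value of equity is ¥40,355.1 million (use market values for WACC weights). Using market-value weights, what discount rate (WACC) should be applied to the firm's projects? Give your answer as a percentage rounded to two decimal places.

14.43%

Market value of equity E = 53.26 × 866.3m = 46139.138m. Market value of debt D = 9467.1m × 95.04/100 = 8997.53184m.
Total capital V = 46139.138 + 8997.53184 = 55136.66984.
Equity: weight = 46139.138/55136.66984 = 0.8368; cost = 16.21%.
Bonds outstanding: weight = 8997.53184/55136.66984 = 0.1632; after-tax cost = 7.2% × (1 − 26.3%) = 5.3064%.
WACC = 0.8368 × 16.2100% + 0.1632 × 5.3064% = 14.4307%.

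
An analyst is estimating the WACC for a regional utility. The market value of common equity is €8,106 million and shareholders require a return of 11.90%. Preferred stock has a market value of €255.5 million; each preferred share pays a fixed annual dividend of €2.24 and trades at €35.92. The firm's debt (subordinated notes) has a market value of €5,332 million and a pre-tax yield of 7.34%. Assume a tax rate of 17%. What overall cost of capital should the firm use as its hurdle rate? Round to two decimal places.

Cost of preferred: Rp = 2.24 / 35.92 = 6.2361%.
Total capital V = 8106 + 255.5 + 5332 = 13693.5.
Equity: weight = 8106/13693.5 = 0.5920; cost = 11.9%.
Preferred: weight = 255.5/13693.5 = 0.0187; cost = 6.2361%.
Subordinated notes: weight = 5332/13693.5 = 0.3894; after-tax cost = 7.34% × (1 − 17%) = 6.0922%.
WACC = 0.5920 × 11.9000% + 0.0187 × 6.2361% + 0.3894 × 6.0922% = 9.5329%.

9.53%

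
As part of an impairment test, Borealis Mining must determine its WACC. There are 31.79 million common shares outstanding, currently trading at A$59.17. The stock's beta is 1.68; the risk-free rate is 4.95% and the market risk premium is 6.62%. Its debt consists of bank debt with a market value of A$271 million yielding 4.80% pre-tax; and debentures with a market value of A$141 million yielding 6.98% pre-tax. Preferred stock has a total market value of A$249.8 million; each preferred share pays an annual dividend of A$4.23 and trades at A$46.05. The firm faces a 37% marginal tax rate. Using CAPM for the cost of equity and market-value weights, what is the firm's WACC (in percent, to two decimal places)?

13.36%

Cost of equity via CAPM: Re = 4.95% + 1.68 × 6.62% = 16.0716%.
Cost of preferred: Rp = 4.23 / 46.05 = 9.1857%.
Market value of equity E = 59.17 × 31.79m = 1881.0143m.
Total capital V = 1881.0143 + 249.8 + 271 + 141 = 2542.8143.
Equity: weight = 1881.0143/2542.8143 = 0.7397; cost = 16.0716%.
Preferred: weight = 249.8/2542.8143 = 0.0982; cost = 9.1857%.
Bank debt: weight = 271/2542.8143 = 0.1066; after-tax cost = 4.8% × (1 − 37%) = 3.0240%.
Debentures: weight = 141/2542.8143 = 0.0555; after-tax cost = 6.98% × (1 − 37%) = 4.3974%.
WACC = 0.7397 × 16.0716% + 0.0982 × 9.1857% + 0.1066 × 3.0240% + 0.0555 × 4.3974% = 13.3573%.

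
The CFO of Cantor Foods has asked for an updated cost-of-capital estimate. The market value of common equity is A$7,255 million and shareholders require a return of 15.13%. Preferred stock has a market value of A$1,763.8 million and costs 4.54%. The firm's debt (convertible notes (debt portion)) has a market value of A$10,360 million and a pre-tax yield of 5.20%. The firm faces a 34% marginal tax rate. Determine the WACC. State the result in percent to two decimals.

7.91%

Total capital V = 7255 + 1763.8 + 10360 = 19378.8.
Equity: weight = 7255/19378.8 = 0.3744; cost = 15.13%.
Preferred: weight = 1763.8/19378.8 = 0.0910; cost = 4.54%.
Convertible notes (debt portion): weight = 10360/19378.8 = 0.5346; after-tax cost = 5.2% × (1 − 34%) = 3.4320%.
WACC = 0.3744 × 15.1300% + 0.0910 × 4.5400% + 0.5346 × 3.4320% = 7.9123%.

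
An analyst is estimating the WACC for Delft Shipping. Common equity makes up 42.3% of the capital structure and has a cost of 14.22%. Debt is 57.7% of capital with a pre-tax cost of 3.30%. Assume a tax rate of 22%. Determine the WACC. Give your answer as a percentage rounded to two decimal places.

7.50%

After-tax cost of debt = 3.3% × (1 − 22%) = 2.5740%.
WACC = 0.423 × 14.2200% + 0.577 × 2.5740% = 7.5003%.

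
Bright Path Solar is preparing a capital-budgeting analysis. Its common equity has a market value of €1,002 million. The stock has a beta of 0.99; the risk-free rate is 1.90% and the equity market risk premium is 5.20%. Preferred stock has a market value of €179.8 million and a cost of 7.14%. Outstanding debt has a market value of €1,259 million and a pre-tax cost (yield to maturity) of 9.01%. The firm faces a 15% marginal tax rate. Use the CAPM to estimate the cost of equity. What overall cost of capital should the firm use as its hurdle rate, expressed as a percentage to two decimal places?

Cost of equity via CAPM: Re = 1.9% + 0.99 × 5.2% = 7.0480%.
Total capital V = 1002 + 179.8 + 1259 = 2440.8.
Equity: weight = 1002/2440.8 = 0.4105; cost = 7.048%.
Preferred: weight = 179.8/2440.8 = 0.0737; cost = 7.14%.
Debt: weight = 1259/2440.8 = 0.5158; after-tax cost = 9.01% × (1 − 15%) = 7.6585%.
WACC = 0.4105 × 7.0480% + 0.0737 × 7.1400% + 0.5158 × 7.6585% = 7.3697%.

7.37%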